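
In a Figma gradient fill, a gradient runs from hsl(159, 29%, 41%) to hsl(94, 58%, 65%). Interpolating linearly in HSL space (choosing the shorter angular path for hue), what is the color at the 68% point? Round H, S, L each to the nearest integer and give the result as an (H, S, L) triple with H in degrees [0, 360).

Hue arc: Δh = 94 − 159 = -65° (|Δh| ≤ 180, already the shorter path).
H = 159 + 0.68 × (-65) = 114.8 → 115°
S = 29 + 0.68 × (58 − 29) = 48.72 → 49%
L = 41 + 0.68 × (65 − 41) = 57.32 → 57%

(115, 49, 57)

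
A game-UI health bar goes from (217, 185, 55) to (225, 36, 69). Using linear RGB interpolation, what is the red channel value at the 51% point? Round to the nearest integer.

R = 217 + 0.51 × (225 − 217) = 221.08 → 221

221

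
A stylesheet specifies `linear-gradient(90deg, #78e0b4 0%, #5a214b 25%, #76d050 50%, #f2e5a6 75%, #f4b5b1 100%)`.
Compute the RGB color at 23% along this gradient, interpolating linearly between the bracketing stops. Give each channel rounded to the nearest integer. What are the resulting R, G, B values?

23% lies between the 0% and 25% stops, so the local fraction is t = (23 − 0)/(25 − 0) = 23/25 ≈ 0.92.
#78e0b4 → (120, 224, 180); #5a214b → (90, 33, 75).
R = 120 + 0.92 × (90 − 120) = 92.4 → 92
G = 224 + 0.92 × (33 − 224) = 48.28 → 48
B = 180 + 0.92 × (75 − 180) = 83.4 → 83

(92, 48, 83)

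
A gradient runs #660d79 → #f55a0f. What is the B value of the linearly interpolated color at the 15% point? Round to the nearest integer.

105

B₁ = 121 (from #660d79), B₂ = 15 (from #f55a0f).
B = 121 + 0.15 × (15 − 121) = 105.1 → 105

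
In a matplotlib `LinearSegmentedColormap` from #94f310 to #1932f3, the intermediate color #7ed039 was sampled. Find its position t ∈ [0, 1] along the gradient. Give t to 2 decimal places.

0.18

Invert the lerp on the B channel (largest span, 227): t = (57 − 16) / (243 − 16) = 41/227 = 0.18062.
Check on R: (126 − 148)/(25 − 148) = 0.1789 ✓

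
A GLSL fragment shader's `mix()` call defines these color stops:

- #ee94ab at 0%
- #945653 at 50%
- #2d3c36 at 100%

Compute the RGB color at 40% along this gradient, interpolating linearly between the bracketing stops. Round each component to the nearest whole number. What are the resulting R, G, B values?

40% lies between the 0% and 50% stops, so the local fraction is t = (40 − 0)/(50 − 0) = 40/50 ≈ 0.8.
#ee94ab → (238, 148, 171); #945653 → (148, 86, 83).
R = 238 + 0.8 × (148 − 238) = 166 → 166
G = 148 + 0.8 × (86 − 148) = 98.4 → 98
B = 171 + 0.8 × (83 − 171) = 100.6 → 101

(166, 98, 101)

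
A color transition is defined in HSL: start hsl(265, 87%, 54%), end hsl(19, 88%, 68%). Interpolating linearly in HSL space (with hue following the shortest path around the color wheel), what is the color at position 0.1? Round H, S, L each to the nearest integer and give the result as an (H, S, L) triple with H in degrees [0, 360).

Hue: 19 − 265 = -246°, but |-246| > 180 so the shorter arc goes the other way: Δh = -246 + 360 = 114°.
H = 265 + 0.1 × (114) = 276.4 → 276°
S = 87 + 0.1 × (88 − 87) = 87.1 → 87%
L = 54 + 0.1 × (68 − 54) = 55.4 → 55%

(276, 87, 55)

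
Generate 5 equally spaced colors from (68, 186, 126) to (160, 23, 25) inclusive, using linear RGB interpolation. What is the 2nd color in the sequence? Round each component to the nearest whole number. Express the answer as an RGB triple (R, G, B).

(91, 145, 101)

With 5 swatches and endpoints inclusive, swatch 2 sits at t = (2 − 1)/(5 − 1) = 1/4 ≈ 0.25.
R = 68 + 0.25 × (160 − 68) = 91 → 91
G = 186 + 0.25 × (23 − 186) = 145.25 → 145
B = 126 + 0.25 × (25 − 126) = 100.75 → 101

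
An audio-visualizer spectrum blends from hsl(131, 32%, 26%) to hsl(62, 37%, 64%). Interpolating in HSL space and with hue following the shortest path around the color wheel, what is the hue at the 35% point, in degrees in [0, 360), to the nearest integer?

Hue arc: Δh = 62 − 131 = -69° (|Δh| ≤ 180, already the shorter path).
H = 131 + 0.35 × (-69) = 106.85 → 107°

107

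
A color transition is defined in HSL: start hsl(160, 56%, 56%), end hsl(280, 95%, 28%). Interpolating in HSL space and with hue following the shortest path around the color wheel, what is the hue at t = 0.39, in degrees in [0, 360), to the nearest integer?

207

Hue arc: Δh = 280 − 160 = 120° (|Δh| ≤ 180, already the shorter path).
H = 160 + 0.39 × (120) = 206.8 → 207°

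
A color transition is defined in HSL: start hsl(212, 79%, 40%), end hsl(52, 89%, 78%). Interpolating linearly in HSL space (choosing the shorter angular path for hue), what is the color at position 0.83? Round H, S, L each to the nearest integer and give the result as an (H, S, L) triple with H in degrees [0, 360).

(79, 87, 72)

Hue arc: Δh = 52 − 212 = -160° (|Δh| ≤ 180, already the shorter path).
H = 212 + 0.83 × (-160) = 79.2 → 79°
S = 79 + 0.83 × (89 − 79) = 87.3 → 87%
L = 40 + 0.83 × (78 − 40) = 71.54 → 72%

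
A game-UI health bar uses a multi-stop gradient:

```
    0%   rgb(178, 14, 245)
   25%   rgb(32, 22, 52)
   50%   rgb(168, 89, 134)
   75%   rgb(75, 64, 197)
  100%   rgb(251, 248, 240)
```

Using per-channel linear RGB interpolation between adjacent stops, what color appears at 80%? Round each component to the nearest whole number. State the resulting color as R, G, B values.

80% lies between the 75% and 100% stops, so the local fraction is t = (80 − 75)/(100 − 75) = 5/25 ≈ 0.2.
R = 75 + 0.2 × (251 − 75) = 110.2 → 110
G = 64 + 0.2 × (248 − 64) = 100.8 → 101
B = 197 + 0.2 × (240 − 197) = 205.6 → 206

(110, 101, 206)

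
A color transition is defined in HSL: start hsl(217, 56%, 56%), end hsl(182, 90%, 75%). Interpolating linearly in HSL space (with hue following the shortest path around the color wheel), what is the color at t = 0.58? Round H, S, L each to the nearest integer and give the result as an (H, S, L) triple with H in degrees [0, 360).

Hue arc: Δh = 182 − 217 = -35° (|Δh| ≤ 180, already the shorter path).
H = 217 + 0.58 × (-35) = 196.7 → 197°
S = 56 + 0.58 × (90 − 56) = 75.72 → 76%
L = 56 + 0.58 × (75 − 56) = 67.02 → 67%

(197, 76, 67)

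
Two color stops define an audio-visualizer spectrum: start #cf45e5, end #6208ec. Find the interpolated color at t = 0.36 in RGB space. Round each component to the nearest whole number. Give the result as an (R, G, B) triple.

(168, 47, 232)

#cf45e5 → (207, 69, 229); #6208ec → (98, 8, 236).
R = 207 + 0.36 × (98 − 207) = 207 + 0.36 × -109 = 167.76 → 168
G = 69 + 0.36 × (8 − 69) = 69 + 0.36 × -61 = 47.04 → 47
B = 229 + 0.36 × (236 − 229) = 229 + 0.36 × 7 = 231.52 → 232
So the blended color is (168, 47, 232), about #a82fe8.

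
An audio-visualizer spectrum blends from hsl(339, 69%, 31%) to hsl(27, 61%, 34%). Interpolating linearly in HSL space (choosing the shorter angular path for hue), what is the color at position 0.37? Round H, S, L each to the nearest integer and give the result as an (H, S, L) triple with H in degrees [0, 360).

Hue: 27 − 339 = -312°, but |-312| > 180 so the shorter arc goes the other way: Δh = -312 + 360 = 48°.
H = 339 + 0.37 × (48) = 356.76 → 357°
S = 69 + 0.37 × (61 − 69) = 66.04 → 66%
L = 31 + 0.37 × (34 − 31) = 32.11 → 32%

(357, 66, 32)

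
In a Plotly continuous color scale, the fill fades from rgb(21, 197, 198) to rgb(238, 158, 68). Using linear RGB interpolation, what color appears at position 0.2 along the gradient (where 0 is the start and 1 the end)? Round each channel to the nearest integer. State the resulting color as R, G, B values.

(64, 189, 172)

R = 21 + 0.2 × (238 − 21) = 21 + 0.2 × 217 = 64.4 → 64
G = 197 + 0.2 × (158 − 197) = 197 + 0.2 × -39 = 189.2 → 189
B = 198 + 0.2 × (68 − 198) = 198 + 0.2 × -130 = 172 → 172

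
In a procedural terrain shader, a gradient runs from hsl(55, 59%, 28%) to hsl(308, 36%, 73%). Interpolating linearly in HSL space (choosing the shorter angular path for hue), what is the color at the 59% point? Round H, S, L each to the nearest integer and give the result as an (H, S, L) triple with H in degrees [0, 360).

Hue: 308 − 55 = 253°, but |253| > 180 so the shorter arc goes the other way: Δh = 253 − 360 = -107°.
H = 55 + 0.59 × (-107) = -8.13 → -8 → -8 mod 360 = 352°
S = 59 + 0.59 × (36 − 59) = 45.43 → 45%
L = 28 + 0.59 × (73 − 28) = 54.55 → 55%

(352, 45, 55)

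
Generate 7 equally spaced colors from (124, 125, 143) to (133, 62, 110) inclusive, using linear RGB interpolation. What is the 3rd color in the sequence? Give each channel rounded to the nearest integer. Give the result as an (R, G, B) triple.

With 7 swatches and endpoints inclusive, swatch 3 sits at t = (3 − 1)/(7 − 1) = 2/6 ≈ 0.3333.
R = 124 + 0.3333 × (133 − 124) = 127 → 127
G = 125 + 0.3333 × (62 − 125) = 104.002 → 104
B = 143 + 0.3333 × (110 − 143) = 132.001 → 132

(127, 104, 132)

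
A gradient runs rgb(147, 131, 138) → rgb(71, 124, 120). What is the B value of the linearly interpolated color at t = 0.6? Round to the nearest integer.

127

B = 138 + 0.6 × (120 − 138) = 127.2 → 127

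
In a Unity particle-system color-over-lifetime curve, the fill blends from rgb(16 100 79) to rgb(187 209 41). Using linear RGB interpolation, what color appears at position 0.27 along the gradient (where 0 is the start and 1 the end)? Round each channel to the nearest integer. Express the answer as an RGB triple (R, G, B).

(62, 129, 69)

R = 16 + 0.27 × (187 − 16) = 16 + 0.27 × 171 = 62.17 → 62
G = 100 + 0.27 × (209 − 100) = 100 + 0.27 × 109 = 129.43 → 129
B = 79 + 0.27 × (41 − 79) = 79 + 0.27 × -38 = 68.74 → 69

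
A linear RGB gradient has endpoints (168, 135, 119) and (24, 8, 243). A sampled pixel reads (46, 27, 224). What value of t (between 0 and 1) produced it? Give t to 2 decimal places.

0.85

Invert the lerp on the R channel (largest span, 144): t = (46 − 168) / (24 − 168) = -122/-144 = 0.84722.
Check on G: (27 − 135)/(8 − 135) = 0.8504 ✓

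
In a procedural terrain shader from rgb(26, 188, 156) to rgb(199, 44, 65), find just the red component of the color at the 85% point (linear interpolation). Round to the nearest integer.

R = 26 + 0.85 × (199 − 26) = 173.05 → 173

173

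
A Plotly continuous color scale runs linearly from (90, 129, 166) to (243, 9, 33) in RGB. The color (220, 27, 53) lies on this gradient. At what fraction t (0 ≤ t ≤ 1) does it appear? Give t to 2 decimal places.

0.85

Invert the lerp on the R channel (largest span, 153): t = (220 − 90) / (243 − 90) = 130/153 = 0.84967.
Check on G: (27 − 129)/(9 − 129) = 0.85 ✓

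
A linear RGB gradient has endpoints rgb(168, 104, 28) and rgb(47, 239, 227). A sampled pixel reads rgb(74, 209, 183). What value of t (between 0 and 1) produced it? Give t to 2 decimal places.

Invert the lerp on the B channel (largest span, 199): t = (183 − 28) / (227 − 28) = 155/199 = 0.77889.
Check on R: (74 − 168)/(47 − 168) = 0.7769 ✓

0.78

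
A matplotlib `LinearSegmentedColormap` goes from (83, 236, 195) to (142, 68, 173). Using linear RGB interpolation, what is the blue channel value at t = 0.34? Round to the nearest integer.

188

B = 195 + 0.34 × (173 − 195) = 187.52 → 188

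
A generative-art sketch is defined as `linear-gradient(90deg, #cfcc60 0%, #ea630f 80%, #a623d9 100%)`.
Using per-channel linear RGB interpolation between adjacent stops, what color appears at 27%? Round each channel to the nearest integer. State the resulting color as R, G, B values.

(216, 169, 69)

27% lies between the 0% and 80% stops, so the local fraction is t = (27 − 0)/(80 − 0) = 27/80 ≈ 0.3375.
#cfcc60 → (207, 204, 96); #ea630f → (234, 99, 15).
R = 207 + 0.3375 × (234 − 207) = 216.113 → 216
G = 204 + 0.3375 × (99 − 204) = 168.562 → 169
B = 96 + 0.3375 × (15 − 96) = 68.662 → 69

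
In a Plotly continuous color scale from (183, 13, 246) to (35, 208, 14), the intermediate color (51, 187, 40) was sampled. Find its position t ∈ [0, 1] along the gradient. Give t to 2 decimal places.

Invert the lerp on the B channel (largest span, 232): t = (40 − 246) / (14 − 246) = -206/-232 = 0.88793.
Check on R: (51 − 183)/(35 − 183) = 0.8919 ✓

0.89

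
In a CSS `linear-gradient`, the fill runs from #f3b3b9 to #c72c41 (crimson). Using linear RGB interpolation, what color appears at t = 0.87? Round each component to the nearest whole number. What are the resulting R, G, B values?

#f3b3b9 → (243, 179, 185); #c72c41 → (199, 44, 65).
R = 243 + 0.87 × (199 − 243) = 243 + 0.87 × -44 = 204.72 → 205
G = 179 + 0.87 × (44 − 179) = 179 + 0.87 × -135 = 61.55 → 62
B = 185 + 0.87 × (65 − 185) = 185 + 0.87 × -120 = 80.6 → 81
So the blended color is (205, 62, 81), about #cd3e51.

(205, 62, 81)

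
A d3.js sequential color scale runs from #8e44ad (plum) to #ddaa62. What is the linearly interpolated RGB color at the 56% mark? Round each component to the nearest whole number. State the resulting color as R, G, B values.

#8e44ad → (142, 68, 173); #ddaa62 → (221, 170, 98).
56% corresponds to t = 0.56.
R = 142 + 0.56 × (221 − 142) = 142 + 0.56 × 79 = 186.24 → 186
G = 68 + 0.56 × (170 − 68) = 68 + 0.56 × 102 = 125.12 → 125
B = 173 + 0.56 × (98 − 173) = 173 + 0.56 × -75 = 131 → 131

(186, 125, 131)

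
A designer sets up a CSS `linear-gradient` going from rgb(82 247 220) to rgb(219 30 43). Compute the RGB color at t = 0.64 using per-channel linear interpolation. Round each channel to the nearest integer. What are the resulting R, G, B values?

(170, 108, 107)

R = 82 + 0.64 × (219 − 82) = 82 + 0.64 × 137 = 169.68 → 170
G = 247 + 0.64 × (30 − 247) = 247 + 0.64 × -217 = 108.12 → 108
B = 220 + 0.64 × (43 − 220) = 220 + 0.64 × -177 = 106.72 → 107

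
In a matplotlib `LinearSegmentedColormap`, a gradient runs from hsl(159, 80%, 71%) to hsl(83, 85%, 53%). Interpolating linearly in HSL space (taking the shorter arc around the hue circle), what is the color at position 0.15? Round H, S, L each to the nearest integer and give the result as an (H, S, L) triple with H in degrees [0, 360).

(148, 81, 68)

Hue arc: Δh = 83 − 159 = -76° (|Δh| ≤ 180, already the shorter path).
H = 159 + 0.15 × (-76) = 147.6 → 148°
S = 80 + 0.15 × (85 − 80) = 80.75 → 81%
L = 71 + 0.15 × (53 − 71) = 68.3 → 68%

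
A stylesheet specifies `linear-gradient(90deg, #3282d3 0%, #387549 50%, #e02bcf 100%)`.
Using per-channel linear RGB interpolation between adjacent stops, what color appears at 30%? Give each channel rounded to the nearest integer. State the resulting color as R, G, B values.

30% lies between the 0% and 50% stops, so the local fraction is t = (30 − 0)/(50 − 0) = 30/50 ≈ 0.6.
#3282d3 → (50, 130, 211); #387549 → (56, 117, 73).
R = 50 + 0.6 × (56 − 50) = 53.6 → 54
G = 130 + 0.6 × (117 − 130) = 122.2 → 122
B = 211 + 0.6 × (73 − 211) = 128.2 → 128

(54, 122, 128)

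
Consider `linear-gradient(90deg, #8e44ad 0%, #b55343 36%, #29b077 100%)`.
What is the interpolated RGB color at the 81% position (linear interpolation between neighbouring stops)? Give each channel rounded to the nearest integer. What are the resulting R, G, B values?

(83, 148, 104)

81% lies between the 36% and 100% stops, so the local fraction is t = (81 − 36)/(100 − 36) = 45/64 ≈ 0.7031.
#b55343 → (181, 83, 67); #29b077 → (41, 176, 119).
R = 181 + 0.7031 × (41 − 181) = 82.566 → 83
G = 83 + 0.7031 × (176 − 83) = 148.388 → 148
B = 67 + 0.7031 × (119 − 67) = 103.561 → 104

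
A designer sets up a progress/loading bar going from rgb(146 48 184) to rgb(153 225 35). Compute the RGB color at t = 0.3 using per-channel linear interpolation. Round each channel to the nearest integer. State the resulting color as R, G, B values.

R = 146 + 0.3 × (153 − 146) = 146 + 0.3 × 7 = 148.1 → 148
G = 48 + 0.3 × (225 − 48) = 48 + 0.3 × 177 = 101.1 → 101
B = 184 + 0.3 × (35 − 184) = 184 + 0.3 × -149 = 139.3 → 139
So the blended color is (148, 101, 139), about #94658b.

(148, 101, 139)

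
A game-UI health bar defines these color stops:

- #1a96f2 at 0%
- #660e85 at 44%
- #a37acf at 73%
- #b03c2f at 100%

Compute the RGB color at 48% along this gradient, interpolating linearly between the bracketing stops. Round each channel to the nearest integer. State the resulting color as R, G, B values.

(110, 29, 143)

48% lies between the 44% and 73% stops, so the local fraction is t = (48 − 44)/(73 − 44) = 4/29 ≈ 0.1379.
#660e85 → (102, 14, 133); #a37acf → (163, 122, 207).
R = 102 + 0.1379 × (163 − 102) = 110.412 → 110
G = 14 + 0.1379 × (122 − 14) = 28.893 → 29
B = 133 + 0.1379 × (207 − 133) = 143.205 → 143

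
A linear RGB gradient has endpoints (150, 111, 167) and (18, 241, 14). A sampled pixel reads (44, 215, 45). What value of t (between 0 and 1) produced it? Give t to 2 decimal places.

Invert the lerp on the B channel (largest span, 153): t = (45 − 167) / (14 − 167) = -122/-153 = 0.79739.
Check on R: (44 − 150)/(18 − 150) = 0.803 ✓

0.80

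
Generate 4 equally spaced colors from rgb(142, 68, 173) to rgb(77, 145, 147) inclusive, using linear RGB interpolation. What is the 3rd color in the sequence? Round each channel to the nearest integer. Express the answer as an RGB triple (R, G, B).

With 4 swatches and endpoints inclusive, swatch 3 sits at t = (3 − 1)/(4 − 1) = 2/3 ≈ 0.6667.
R = 142 + 0.6667 × (77 − 142) = 98.665 → 99
G = 68 + 0.6667 × (145 − 68) = 119.336 → 119
B = 173 + 0.6667 × (147 − 173) = 155.666 → 156

(99, 119, 156)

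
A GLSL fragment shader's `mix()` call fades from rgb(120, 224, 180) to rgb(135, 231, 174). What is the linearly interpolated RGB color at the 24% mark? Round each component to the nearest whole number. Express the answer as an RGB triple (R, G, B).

(124, 226, 179)

24% corresponds to t = 0.24.
R = 120 + 0.24 × (135 − 120) = 120 + 0.24 × 15 = 123.6 → 124
G = 224 + 0.24 × (231 − 224) = 224 + 0.24 × 7 = 225.68 → 226
B = 180 + 0.24 × (174 − 180) = 180 + 0.24 × -6 = 178.56 → 179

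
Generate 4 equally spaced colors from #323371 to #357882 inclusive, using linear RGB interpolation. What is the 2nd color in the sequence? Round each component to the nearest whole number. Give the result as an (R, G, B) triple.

(51, 74, 119)

With 4 swatches and endpoints inclusive, swatch 2 sits at t = (2 − 1)/(4 − 1) = 1/3 ≈ 0.3333.
#323371 → (50, 51, 113); #357882 → (53, 120, 130).
R = 50 + 0.3333 × (53 − 50) = 51 → 51
G = 51 + 0.3333 × (120 − 51) = 73.998 → 74
B = 113 + 0.3333 × (130 − 113) = 118.666 → 119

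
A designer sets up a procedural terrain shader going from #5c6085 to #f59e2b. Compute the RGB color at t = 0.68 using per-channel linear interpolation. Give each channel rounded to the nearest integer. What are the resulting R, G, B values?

(196, 138, 72)

#5c6085 → (92, 96, 133); #f59e2b → (245, 158, 43).
R = 92 + 0.68 × (245 − 92) = 92 + 0.68 × 153 = 196.04 → 196
G = 96 + 0.68 × (158 − 96) = 96 + 0.68 × 62 = 138.16 → 138
B = 133 + 0.68 × (43 − 133) = 133 + 0.68 × -90 = 71.8 → 72
So the blended color is (196, 138, 72), about #c48a48.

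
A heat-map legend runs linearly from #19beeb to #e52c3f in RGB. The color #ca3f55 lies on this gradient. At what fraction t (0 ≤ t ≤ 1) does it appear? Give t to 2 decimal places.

0.87

Invert the lerp on the R channel (largest span, 204): t = (202 − 25) / (229 − 25) = 177/204 = 0.86765.
Check on G: (63 − 190)/(44 − 190) = 0.8699 ✓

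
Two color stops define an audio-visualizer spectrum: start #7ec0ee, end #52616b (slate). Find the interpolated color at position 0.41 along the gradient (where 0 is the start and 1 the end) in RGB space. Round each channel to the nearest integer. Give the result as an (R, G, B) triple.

#7ec0ee → (126, 192, 238); #52616b → (82, 97, 107).
R = 126 + 0.41 × (82 − 126) = 126 + 0.41 × -44 = 107.96 → 108
G = 192 + 0.41 × (97 − 192) = 192 + 0.41 × -95 = 153.05 → 153
B = 238 + 0.41 × (107 − 238) = 238 + 0.41 × -131 = 184.29 → 184
So the blended color is (108, 153, 184), about #6c99b8.

(108, 153, 184)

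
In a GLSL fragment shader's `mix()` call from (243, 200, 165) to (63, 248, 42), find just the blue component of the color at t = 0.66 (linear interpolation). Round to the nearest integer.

84

B = 165 + 0.66 × (42 − 165) = 83.82 → 84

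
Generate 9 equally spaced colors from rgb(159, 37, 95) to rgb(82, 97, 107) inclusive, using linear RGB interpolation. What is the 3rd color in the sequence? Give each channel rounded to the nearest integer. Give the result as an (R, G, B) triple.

(140, 52, 98)

With 9 swatches and endpoints inclusive, swatch 3 sits at t = (3 − 1)/(9 − 1) = 2/8 ≈ 0.25.
R = 159 + 0.25 × (82 − 159) = 139.75 → 140
G = 37 + 0.25 × (97 − 37) = 52 → 52
B = 95 + 0.25 × (107 − 95) = 98 → 98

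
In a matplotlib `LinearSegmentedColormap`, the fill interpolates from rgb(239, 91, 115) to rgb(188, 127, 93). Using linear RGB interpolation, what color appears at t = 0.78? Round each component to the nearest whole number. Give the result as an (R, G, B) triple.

R = 239 + 0.78 × (188 − 239) = 239 + 0.78 × -51 = 199.22 → 199
G = 91 + 0.78 × (127 − 91) = 91 + 0.78 × 36 = 119.08 → 119
B = 115 + 0.78 × (93 − 115) = 115 + 0.78 × -22 = 97.84 → 98
So the blended color is (199, 119, 98), about #c77762.

(199, 119, 98)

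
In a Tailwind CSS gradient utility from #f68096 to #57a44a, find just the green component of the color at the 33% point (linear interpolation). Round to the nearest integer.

G₁ = 128 (from #f68096), G₂ = 164 (from #57a44a).
G = 128 + 0.33 × (164 − 128) = 139.88 → 140

140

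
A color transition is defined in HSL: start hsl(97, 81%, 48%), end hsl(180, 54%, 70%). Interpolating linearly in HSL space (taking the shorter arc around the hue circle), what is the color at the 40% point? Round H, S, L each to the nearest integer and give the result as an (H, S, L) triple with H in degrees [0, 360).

Hue arc: Δh = 180 − 97 = 83° (|Δh| ≤ 180, already the shorter path).
H = 97 + 0.4 × (83) = 130.2 → 130°
S = 81 + 0.4 × (54 − 81) = 70.2 → 70%
L = 48 + 0.4 × (70 − 48) = 56.8 → 57%

(130, 70, 57)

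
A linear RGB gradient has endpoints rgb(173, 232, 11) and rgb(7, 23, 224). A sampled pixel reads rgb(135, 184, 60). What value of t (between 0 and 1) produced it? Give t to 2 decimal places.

0.23

Invert the lerp on the B channel (largest span, 213): t = (60 − 11) / (224 − 11) = 49/213 = 0.23005.
Check on R: (135 − 173)/(7 − 173) = 0.2289 ✓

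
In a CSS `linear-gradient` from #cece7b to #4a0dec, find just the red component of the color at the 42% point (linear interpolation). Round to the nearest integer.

R₁ = 206 (from #cece7b), R₂ = 74 (from #4a0dec).
R = 206 + 0.42 × (74 − 206) = 150.56 → 151

151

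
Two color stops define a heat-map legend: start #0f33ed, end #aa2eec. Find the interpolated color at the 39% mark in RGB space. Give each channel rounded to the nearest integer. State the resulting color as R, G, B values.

#0f33ed → (15, 51, 237); #aa2eec → (170, 46, 236).
39% corresponds to t = 0.39.
R = 15 + 0.39 × (170 − 15) = 15 + 0.39 × 155 = 75.45 → 75
G = 51 + 0.39 × (46 − 51) = 51 + 0.39 × -5 = 49.05 → 49
B = 237 + 0.39 × (236 − 237) = 237 + 0.39 × -1 = 236.61 → 237
So the blended color is (75, 49, 237), about #4b31ed.

(75, 49, 237)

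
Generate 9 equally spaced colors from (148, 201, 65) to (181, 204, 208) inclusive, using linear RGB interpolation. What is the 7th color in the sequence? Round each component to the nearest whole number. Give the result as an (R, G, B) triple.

(173, 203, 172)

With 9 swatches and endpoints inclusive, swatch 7 sits at t = (7 − 1)/(9 − 1) = 6/8 ≈ 0.75.
R = 148 + 0.75 × (181 − 148) = 172.75 → 173
G = 201 + 0.75 × (204 − 201) = 203.25 → 203
B = 65 + 0.75 × (208 − 65) = 172.25 → 172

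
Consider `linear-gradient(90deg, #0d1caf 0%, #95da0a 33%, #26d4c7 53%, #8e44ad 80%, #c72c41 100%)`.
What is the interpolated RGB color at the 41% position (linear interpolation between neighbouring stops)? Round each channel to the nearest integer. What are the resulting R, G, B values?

(105, 216, 86)

41% lies between the 33% and 53% stops, so the local fraction is t = (41 − 33)/(53 − 33) = 8/20 ≈ 0.4.
#95da0a → (149, 218, 10); #26d4c7 → (38, 212, 199).
R = 149 + 0.4 × (38 − 149) = 104.6 → 105
G = 218 + 0.4 × (212 − 218) = 215.6 → 216
B = 10 + 0.4 × (199 − 10) = 85.6 → 86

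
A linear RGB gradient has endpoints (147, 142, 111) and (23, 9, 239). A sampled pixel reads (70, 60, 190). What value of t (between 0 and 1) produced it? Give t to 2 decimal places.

Invert the lerp on the G channel (largest span, 133): t = (60 − 142) / (9 − 142) = -82/-133 = 0.61654.
Check on R: (70 − 147)/(23 − 147) = 0.621 ✓

0.62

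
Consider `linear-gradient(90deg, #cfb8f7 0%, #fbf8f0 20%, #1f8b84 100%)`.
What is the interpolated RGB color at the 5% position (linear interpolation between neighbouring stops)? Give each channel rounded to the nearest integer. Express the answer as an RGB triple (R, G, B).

5% lies between the 0% and 20% stops, so the local fraction is t = (5 − 0)/(20 − 0) = 5/20 ≈ 0.25.
#cfb8f7 → (207, 184, 247); #fbf8f0 → (251, 248, 240).
R = 207 + 0.25 × (251 − 207) = 218 → 218
G = 184 + 0.25 × (248 − 184) = 200 → 200
B = 247 + 0.25 × (240 − 247) = 245.25 → 245

(218, 200, 245)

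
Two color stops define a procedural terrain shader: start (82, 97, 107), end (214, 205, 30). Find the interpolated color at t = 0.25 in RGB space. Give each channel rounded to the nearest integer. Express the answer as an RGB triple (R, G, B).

(115, 124, 88)

R = 82 + 0.25 × (214 − 82) = 82 + 0.25 × 132 = 115 → 115
G = 97 + 0.25 × (205 − 97) = 97 + 0.25 × 108 = 124 → 124
B = 107 + 0.25 × (30 − 107) = 107 + 0.25 × -77 = 87.75 → 88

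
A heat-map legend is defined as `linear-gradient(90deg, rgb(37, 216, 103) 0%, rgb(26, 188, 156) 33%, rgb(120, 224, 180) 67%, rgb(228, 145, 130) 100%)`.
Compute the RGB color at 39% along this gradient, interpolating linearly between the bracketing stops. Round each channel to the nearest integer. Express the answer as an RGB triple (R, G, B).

39% lies between the 33% and 67% stops, so the local fraction is t = (39 − 33)/(67 − 33) = 6/34 ≈ 0.1765.
R = 26 + 0.1765 × (120 − 26) = 42.591 → 43
G = 188 + 0.1765 × (224 − 188) = 194.354 → 194
B = 156 + 0.1765 × (180 − 156) = 160.236 → 160

(43, 194, 160)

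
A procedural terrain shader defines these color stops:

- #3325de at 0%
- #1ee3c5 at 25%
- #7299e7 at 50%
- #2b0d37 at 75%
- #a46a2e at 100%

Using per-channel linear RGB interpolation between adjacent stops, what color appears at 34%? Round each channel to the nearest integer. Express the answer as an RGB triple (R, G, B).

34% lies between the 25% and 50% stops, so the local fraction is t = (34 − 25)/(50 − 25) = 9/25 ≈ 0.36.
#1ee3c5 → (30, 227, 197); #7299e7 → (114, 153, 231).
R = 30 + 0.36 × (114 − 30) = 60.24 → 60
G = 227 + 0.36 × (153 − 227) = 200.36 → 200
B = 197 + 0.36 × (231 − 197) = 209.24 → 209

(60, 200, 209)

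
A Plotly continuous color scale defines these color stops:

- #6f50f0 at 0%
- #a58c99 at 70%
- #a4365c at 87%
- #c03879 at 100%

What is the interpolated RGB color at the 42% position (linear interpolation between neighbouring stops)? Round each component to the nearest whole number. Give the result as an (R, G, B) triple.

(143, 116, 188)

42% lies between the 0% and 70% stops, so the local fraction is t = (42 − 0)/(70 − 0) = 42/70 ≈ 0.6.
#6f50f0 → (111, 80, 240); #a58c99 → (165, 140, 153).
R = 111 + 0.6 × (165 − 111) = 143.4 → 143
G = 80 + 0.6 × (140 − 80) = 116 → 116
B = 240 + 0.6 × (153 − 240) = 187.8 → 188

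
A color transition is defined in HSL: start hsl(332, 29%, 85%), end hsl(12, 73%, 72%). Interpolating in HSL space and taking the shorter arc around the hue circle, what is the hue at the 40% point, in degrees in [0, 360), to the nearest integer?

348

Hue: 12 − 332 = -320°, but |-320| > 180 so the shorter arc goes the other way: Δh = -320 + 360 = 40°.
H = 332 + 0.4 × (40) = 348 → 348°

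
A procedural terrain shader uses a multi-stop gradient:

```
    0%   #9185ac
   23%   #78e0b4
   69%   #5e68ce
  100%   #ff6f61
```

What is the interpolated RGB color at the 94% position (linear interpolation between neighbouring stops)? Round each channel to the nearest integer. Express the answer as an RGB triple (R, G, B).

(224, 110, 118)

94% lies between the 69% and 100% stops, so the local fraction is t = (94 − 69)/(100 − 69) = 25/31 ≈ 0.8065.
#5e68ce → (94, 104, 206); #ff6f61 → (255, 111, 97).
R = 94 + 0.8065 × (255 − 94) = 223.846 → 224
G = 104 + 0.8065 × (111 − 104) = 109.645 → 110
B = 206 + 0.8065 × (97 − 206) = 118.091 → 118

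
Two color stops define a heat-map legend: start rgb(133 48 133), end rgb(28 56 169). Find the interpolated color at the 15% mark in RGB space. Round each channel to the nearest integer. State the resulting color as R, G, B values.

15% corresponds to t = 0.15.
R = 133 + 0.15 × (28 − 133) = 133 + 0.15 × -105 = 117.25 → 117
G = 48 + 0.15 × (56 − 48) = 48 + 0.15 × 8 = 49.2 → 49
B = 133 + 0.15 × (169 − 133) = 133 + 0.15 × 36 = 138.4 → 138
So the blended color is (117, 49, 138), about #75318a.

(117, 49, 138)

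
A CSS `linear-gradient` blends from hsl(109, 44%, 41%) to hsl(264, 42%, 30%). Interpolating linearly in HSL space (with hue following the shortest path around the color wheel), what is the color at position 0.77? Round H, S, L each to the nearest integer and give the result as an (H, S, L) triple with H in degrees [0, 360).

(228, 42, 33)

Hue arc: Δh = 264 − 109 = 155° (|Δh| ≤ 180, already the shorter path).
H = 109 + 0.77 × (155) = 228.35 → 228°
S = 44 + 0.77 × (42 − 44) = 42.46 → 42%
L = 41 + 0.77 × (30 − 41) = 32.53 → 33%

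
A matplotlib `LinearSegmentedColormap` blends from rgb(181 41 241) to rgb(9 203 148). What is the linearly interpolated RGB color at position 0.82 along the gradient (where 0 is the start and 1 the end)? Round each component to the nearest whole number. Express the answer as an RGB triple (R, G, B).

R = 181 + 0.82 × (9 − 181) = 181 + 0.82 × -172 = 39.96 → 40
G = 41 + 0.82 × (203 − 41) = 41 + 0.82 × 162 = 173.84 → 174
B = 241 + 0.82 × (148 − 241) = 241 + 0.82 × -93 = 164.74 → 165

(40, 174, 165)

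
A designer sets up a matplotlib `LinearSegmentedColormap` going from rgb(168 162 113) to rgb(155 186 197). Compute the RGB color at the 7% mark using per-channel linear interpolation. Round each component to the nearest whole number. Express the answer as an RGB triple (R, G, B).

7% corresponds to t = 0.07.
R = 168 + 0.07 × (155 − 168) = 168 + 0.07 × -13 = 167.09 → 167
G = 162 + 0.07 × (186 − 162) = 162 + 0.07 × 24 = 163.68 → 164
B = 113 + 0.07 × (197 − 113) = 113 + 0.07 × 84 = 118.88 → 119
So the blended color is (167, 164, 119), about #a7a477.

(167, 164, 119)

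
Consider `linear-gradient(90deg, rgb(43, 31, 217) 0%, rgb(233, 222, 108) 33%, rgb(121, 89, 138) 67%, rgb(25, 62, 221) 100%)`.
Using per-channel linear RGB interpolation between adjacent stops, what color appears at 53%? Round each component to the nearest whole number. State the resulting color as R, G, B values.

(167, 144, 126)

53% lies between the 33% and 67% stops, so the local fraction is t = (53 − 33)/(67 − 33) = 20/34 ≈ 0.5882.
R = 233 + 0.5882 × (121 − 233) = 167.122 → 167
G = 222 + 0.5882 × (89 − 222) = 143.769 → 144
B = 108 + 0.5882 × (138 − 108) = 125.646 → 126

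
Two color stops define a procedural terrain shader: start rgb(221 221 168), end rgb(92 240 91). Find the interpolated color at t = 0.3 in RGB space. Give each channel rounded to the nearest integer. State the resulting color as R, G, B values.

R = 221 + 0.3 × (92 − 221) = 221 + 0.3 × -129 = 182.3 → 182
G = 221 + 0.3 × (240 − 221) = 221 + 0.3 × 19 = 226.7 → 227
B = 168 + 0.3 × (91 − 168) = 168 + 0.3 × -77 = 144.9 → 145
So the blended color is (182, 227, 145), about #b6e391.

(182, 227, 145)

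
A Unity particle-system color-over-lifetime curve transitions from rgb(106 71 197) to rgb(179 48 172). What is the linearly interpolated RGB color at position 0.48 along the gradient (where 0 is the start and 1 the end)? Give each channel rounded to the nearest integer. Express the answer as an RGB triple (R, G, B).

R = 106 + 0.48 × (179 − 106) = 106 + 0.48 × 73 = 141.04 → 141
G = 71 + 0.48 × (48 − 71) = 71 + 0.48 × -23 = 59.96 → 60
B = 197 + 0.48 × (172 − 197) = 197 + 0.48 × -25 = 185 → 185

(141, 60, 185)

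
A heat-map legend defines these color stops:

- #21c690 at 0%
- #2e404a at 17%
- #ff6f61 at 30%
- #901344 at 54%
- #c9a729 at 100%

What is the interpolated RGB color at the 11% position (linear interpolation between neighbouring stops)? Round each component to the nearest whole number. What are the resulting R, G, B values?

11% lies between the 0% and 17% stops, so the local fraction is t = (11 − 0)/(17 − 0) = 11/17 ≈ 0.6471.
#21c690 → (33, 198, 144); #2e404a → (46, 64, 74).
R = 33 + 0.6471 × (46 − 33) = 41.412 → 41
G = 198 + 0.6471 × (64 − 198) = 111.289 → 111
B = 144 + 0.6471 × (74 − 144) = 98.703 → 99

(41, 111, 99)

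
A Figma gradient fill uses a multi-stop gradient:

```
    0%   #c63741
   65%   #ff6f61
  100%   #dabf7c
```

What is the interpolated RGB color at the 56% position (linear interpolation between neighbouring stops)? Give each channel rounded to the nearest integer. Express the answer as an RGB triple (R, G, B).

56% lies between the 0% and 65% stops, so the local fraction is t = (56 − 0)/(65 − 0) = 56/65 ≈ 0.8615.
#c63741 → (198, 55, 65); #ff6f61 → (255, 111, 97).
R = 198 + 0.8615 × (255 − 198) = 247.106 → 247
G = 55 + 0.8615 × (111 − 55) = 103.244 → 103
B = 65 + 0.8615 × (97 − 65) = 92.568 → 93

(247, 103, 93)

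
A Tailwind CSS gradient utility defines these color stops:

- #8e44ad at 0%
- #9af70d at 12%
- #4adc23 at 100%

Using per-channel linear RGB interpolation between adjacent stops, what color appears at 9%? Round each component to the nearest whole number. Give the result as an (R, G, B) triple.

(151, 202, 53)

9% lies between the 0% and 12% stops, so the local fraction is t = (9 − 0)/(12 − 0) = 9/12 ≈ 0.75.
#8e44ad → (142, 68, 173); #9af70d → (154, 247, 13).
R = 142 + 0.75 × (154 − 142) = 151 → 151
G = 68 + 0.75 × (247 − 68) = 202.25 → 202
B = 173 + 0.75 × (13 − 173) = 53 → 53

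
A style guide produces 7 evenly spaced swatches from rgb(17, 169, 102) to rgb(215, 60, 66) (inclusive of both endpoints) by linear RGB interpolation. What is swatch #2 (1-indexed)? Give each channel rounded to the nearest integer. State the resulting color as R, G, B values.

With 7 swatches and endpoints inclusive, swatch 2 sits at t = (2 − 1)/(7 − 1) = 1/6 ≈ 0.1667.
R = 17 + 0.1667 × (215 − 17) = 50.007 → 50
G = 169 + 0.1667 × (60 − 169) = 150.83 → 151
B = 102 + 0.1667 × (66 − 102) = 95.999 → 96

(50, 151, 96)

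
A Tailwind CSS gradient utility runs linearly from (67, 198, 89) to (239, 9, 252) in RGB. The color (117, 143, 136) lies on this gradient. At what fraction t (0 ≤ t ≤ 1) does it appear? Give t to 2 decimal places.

Invert the lerp on the G channel (largest span, 189): t = (143 − 198) / (9 − 198) = -55/-189 = 0.29101.
Check on R: (117 − 67)/(239 − 67) = 0.2907 ✓

0.29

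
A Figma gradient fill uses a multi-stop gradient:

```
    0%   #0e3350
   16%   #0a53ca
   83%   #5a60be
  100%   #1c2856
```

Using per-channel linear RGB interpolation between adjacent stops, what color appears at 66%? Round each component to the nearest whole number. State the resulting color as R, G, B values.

66% lies between the 16% and 83% stops, so the local fraction is t = (66 − 16)/(83 − 16) = 50/67 ≈ 0.7463.
#0a53ca → (10, 83, 202); #5a60be → (90, 96, 190).
R = 10 + 0.7463 × (90 − 10) = 69.704 → 70
G = 83 + 0.7463 × (96 − 83) = 92.702 → 93
B = 202 + 0.7463 × (190 − 202) = 193.044 → 193

(70, 93, 193)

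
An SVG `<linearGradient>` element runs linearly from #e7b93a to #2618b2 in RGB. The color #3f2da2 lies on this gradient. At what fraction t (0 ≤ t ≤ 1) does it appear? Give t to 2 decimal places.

Invert the lerp on the R channel (largest span, 193): t = (63 − 231) / (38 − 231) = -168/-193 = 0.87047.
Check on G: (45 − 185)/(24 − 185) = 0.8696 ✓

0.87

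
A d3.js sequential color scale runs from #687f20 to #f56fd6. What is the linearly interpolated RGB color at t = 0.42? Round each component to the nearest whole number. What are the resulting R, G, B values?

#687f20 → (104, 127, 32); #f56fd6 → (245, 111, 214).
R = 104 + 0.42 × (245 − 104) = 104 + 0.42 × 141 = 163.22 → 163
G = 127 + 0.42 × (111 − 127) = 127 + 0.42 × -16 = 120.28 → 120
B = 32 + 0.42 × (214 − 32) = 32 + 0.42 × 182 = 108.44 → 108

(163, 120, 108)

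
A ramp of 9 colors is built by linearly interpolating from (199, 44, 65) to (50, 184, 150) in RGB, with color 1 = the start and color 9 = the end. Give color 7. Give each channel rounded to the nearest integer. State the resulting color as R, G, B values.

With 9 swatches and endpoints inclusive, swatch 7 sits at t = (7 − 1)/(9 − 1) = 6/8 ≈ 0.75.
R = 199 + 0.75 × (50 − 199) = 87.25 → 87
G = 44 + 0.75 × (184 − 44) = 149 → 149
B = 65 + 0.75 × (150 − 65) = 128.75 → 129

(87, 149, 129)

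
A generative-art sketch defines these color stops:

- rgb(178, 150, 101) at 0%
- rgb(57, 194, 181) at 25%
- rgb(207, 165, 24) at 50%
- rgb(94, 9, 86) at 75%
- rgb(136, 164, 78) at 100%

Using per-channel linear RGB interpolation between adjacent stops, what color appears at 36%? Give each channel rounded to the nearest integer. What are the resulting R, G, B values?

(123, 181, 112)

36% lies between the 25% and 50% stops, so the local fraction is t = (36 − 25)/(50 − 25) = 11/25 ≈ 0.44.
R = 57 + 0.44 × (207 − 57) = 123 → 123
G = 194 + 0.44 × (165 − 194) = 181.24 → 181
B = 181 + 0.44 × (24 − 181) = 111.92 → 112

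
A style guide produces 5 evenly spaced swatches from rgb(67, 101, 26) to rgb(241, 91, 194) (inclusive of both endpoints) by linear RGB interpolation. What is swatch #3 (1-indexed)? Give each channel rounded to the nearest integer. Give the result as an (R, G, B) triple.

(154, 96, 110)

With 5 swatches and endpoints inclusive, swatch 3 sits at t = (3 − 1)/(5 − 1) = 2/4 ≈ 0.5.
R = 67 + 0.5 × (241 − 67) = 154 → 154
G = 101 + 0.5 × (91 − 101) = 96 → 96
B = 26 + 0.5 × (194 − 26) = 110 → 110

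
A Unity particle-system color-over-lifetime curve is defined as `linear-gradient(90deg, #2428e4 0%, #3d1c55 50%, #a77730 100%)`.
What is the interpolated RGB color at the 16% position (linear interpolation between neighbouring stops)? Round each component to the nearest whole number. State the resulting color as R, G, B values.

(44, 36, 182)

16% lies between the 0% and 50% stops, so the local fraction is t = (16 − 0)/(50 − 0) = 16/50 ≈ 0.32.
#2428e4 → (36, 40, 228); #3d1c55 → (61, 28, 85).
R = 36 + 0.32 × (61 − 36) = 44 → 44
G = 40 + 0.32 × (28 − 40) = 36.16 → 36
B = 228 + 0.32 × (85 − 228) = 182.24 → 182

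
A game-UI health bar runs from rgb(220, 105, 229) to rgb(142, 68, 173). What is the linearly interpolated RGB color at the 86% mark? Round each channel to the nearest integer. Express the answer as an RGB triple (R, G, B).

(153, 73, 181)

86% corresponds to t = 0.86.
R = 220 + 0.86 × (142 − 220) = 220 + 0.86 × -78 = 152.92 → 153
G = 105 + 0.86 × (68 − 105) = 105 + 0.86 × -37 = 73.18 → 73
B = 229 + 0.86 × (173 − 229) = 229 + 0.86 × -56 = 180.84 → 181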